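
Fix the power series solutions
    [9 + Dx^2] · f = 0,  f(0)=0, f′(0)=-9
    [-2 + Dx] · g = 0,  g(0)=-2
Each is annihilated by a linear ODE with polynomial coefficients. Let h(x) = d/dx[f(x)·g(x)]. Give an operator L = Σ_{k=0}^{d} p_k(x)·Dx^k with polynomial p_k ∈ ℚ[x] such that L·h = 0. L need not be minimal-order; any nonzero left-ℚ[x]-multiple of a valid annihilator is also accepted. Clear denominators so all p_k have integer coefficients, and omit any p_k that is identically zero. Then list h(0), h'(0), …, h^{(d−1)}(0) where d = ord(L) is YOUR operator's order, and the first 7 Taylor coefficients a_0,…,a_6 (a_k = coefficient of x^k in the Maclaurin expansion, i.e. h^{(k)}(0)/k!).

f: a_k = 0, -9, 0, 27/2, 0, -243/40, 0, …
g: a_k = -2, -4, -4, -8/3, -4/3, -8/15, -8/45, …
h₀=f·g: eliminate ⇒ L₀, order ≤ 2·1.
h=h₀': d/dx-closure on L₀ ⇒ L.
L = 13 - 4·Dx + Dx^2  (order 2).
h: a_k = 18, 72, 27, -120, -597/4, -207/5, 1483/40, …
ICs: h(0) = 18, h′(0) = 72.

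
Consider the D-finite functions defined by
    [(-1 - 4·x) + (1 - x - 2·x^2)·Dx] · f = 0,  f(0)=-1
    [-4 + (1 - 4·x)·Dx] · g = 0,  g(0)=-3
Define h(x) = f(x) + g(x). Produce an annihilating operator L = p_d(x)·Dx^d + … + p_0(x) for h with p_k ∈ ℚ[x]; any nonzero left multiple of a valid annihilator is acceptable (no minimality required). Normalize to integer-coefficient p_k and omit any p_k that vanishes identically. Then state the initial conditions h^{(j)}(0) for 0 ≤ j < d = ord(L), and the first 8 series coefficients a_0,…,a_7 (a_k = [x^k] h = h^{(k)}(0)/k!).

L = (-8 - 144·x + 96·x^2 - 128·x^3) + (26 - 28·x - 120·x^2 + 128·x^3 - 256·x^4)·Dx + (-3 + 19·x - 34·x^2 + 24·x^3 + 16·x^4 - 64·x^5)·Dx^2  (order 2).
h: a_k = -4, -13, -51, -197, -779, -3093, -12331, -49237, …
ICs: h(0) = -4, h′(0) = -13.

f: a_k = -1, -1, -3, -5, -11, -21, -43, -85, …
g: a_k = -3, -12, -48, -192, -768, -3072, -12288, -49152, …
L₀ := lclm(L_f,L_g); ord L₀ ≤ 1+1.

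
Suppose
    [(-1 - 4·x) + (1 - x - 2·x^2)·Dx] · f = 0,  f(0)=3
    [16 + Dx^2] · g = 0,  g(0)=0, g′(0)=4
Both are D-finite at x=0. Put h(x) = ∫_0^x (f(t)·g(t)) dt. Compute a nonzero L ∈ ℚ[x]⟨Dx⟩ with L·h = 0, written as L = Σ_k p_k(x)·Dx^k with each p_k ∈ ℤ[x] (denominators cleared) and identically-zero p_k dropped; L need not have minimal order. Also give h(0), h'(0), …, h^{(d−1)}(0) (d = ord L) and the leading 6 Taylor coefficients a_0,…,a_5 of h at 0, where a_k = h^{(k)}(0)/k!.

f: a_k = 3, 3, 9, 15, 33, 63, …
g: a_k = 0, 4, 0, -32/3, 0, 128/15, …
Sym-product of L_f,L_g gives L₀ (≤ ord 2).
h=∫₀ˣh₀: take L = L₀·Dx.
L = (-12 + 16·x + 32·x^2)·Dx + (2 + 8·x)·Dx^2 + (-1 + x + 2·x^2)·Dx^3  (order 3).
h: a_k = 0, 0, 6, 4, 1, 28/5, …
ICs: h(0) = 0, h′(0) = 0, h′′(0) = 12.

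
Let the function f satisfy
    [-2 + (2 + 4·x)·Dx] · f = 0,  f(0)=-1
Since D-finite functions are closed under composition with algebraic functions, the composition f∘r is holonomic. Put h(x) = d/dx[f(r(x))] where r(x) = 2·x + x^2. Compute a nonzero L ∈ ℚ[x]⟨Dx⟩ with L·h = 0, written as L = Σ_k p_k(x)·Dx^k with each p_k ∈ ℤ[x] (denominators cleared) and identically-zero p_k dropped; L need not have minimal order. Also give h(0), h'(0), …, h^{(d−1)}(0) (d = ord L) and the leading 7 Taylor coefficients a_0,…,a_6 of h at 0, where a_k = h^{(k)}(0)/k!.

L = -1 + (-1 - 5·x - 6·x^2 - 2·x^3)·Dx  (order 1).
h: a_k = -2, 2, -6, 18, -55, 171, -539, …
ICs: h(0) = -2.

f: a_k = -1, -1, 1/2, -1/2, 5/8, -7/8, 21/16, …
h₀=f(r): pull back L_f along r ⇒ L₀.
Derive L from L₀ (diff closure).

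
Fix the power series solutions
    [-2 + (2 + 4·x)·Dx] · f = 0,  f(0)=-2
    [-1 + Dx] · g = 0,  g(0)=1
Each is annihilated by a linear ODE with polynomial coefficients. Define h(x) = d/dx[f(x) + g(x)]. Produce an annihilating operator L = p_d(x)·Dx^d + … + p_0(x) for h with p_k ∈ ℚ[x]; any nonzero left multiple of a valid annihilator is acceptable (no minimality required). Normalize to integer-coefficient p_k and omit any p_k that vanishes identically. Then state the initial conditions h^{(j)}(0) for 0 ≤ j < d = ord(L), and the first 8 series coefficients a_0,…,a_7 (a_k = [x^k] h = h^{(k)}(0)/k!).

f: a_k = -2, -2, 1, -1, 5/4, -7/4, 21/8, -33/8, …
g: a_k = 1, 1, 1/2, 1/6, 1/24, 1/120, 1/720, 1/5040, …
Sum ⇒ L₀ = lclm(L_f,L_g) in ℚ(x)⟨Dx⟩.
Differentiate: ansatz ord ≤ ord L₀ ⇒ L.
L = (-2 - x) + (1 - 2·x - 2·x^2)·Dx + (1 + 3·x + 2·x^2)·Dx^2  (order 2).
h: a_k = -1, 3, -5/2, 31/6, -209/24, 1891/120, -20789/720, 270271/5040, …
ICs: h(0) = -1, h′(0) = 3.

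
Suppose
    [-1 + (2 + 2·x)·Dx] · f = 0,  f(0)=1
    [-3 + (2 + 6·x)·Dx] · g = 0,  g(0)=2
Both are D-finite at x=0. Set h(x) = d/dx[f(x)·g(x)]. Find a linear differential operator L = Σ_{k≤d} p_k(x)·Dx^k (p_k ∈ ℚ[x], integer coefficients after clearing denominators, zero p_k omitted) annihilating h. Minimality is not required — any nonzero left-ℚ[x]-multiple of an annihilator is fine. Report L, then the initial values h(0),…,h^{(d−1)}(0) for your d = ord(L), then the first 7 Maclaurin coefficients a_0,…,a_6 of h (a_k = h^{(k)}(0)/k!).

L = -1 + (-2 - 11·x - 18·x^2 - 9·x^3)·Dx  (order 1).
h: a_k = 4, -2, 6, -17, 95/2, -531/4, 1491/4, …
ICs: h(0) = 4.

f: a_k = 1, 1/2, -1/8, 1/16, -5/128, 7/256, -21/1024, …
g: a_k = 2, 3, -9/4, 27/8, -405/64, 1701/128, -15309/512, …
Sym-product of L_f,L_g gives L₀ (≤ ord 1).
h₀' ⇒ L via d/dx closure of L₀.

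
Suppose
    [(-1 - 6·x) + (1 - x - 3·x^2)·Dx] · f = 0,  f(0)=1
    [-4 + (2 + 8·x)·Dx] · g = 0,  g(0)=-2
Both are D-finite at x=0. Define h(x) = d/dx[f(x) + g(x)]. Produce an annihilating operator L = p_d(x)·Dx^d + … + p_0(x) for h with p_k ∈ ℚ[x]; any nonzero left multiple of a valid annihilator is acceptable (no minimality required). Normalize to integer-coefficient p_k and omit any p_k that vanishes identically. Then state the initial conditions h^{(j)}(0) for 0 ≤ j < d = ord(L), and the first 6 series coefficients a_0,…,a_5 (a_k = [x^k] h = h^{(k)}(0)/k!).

f: a_k = 1, 1, 4, 7, 19, 40, …
g: a_k = -2, -4, 4, -8, 20, -56, …
Sum ⇒ L₀ = lclm(L_f,L_g) in ℚ(x)⟨Dx⟩.
h=h₀': d/dx-closure on L₀ ⇒ L.
L = (-90 - 516·x - 1548·x^2 - 1296·x^3 - 1620·x^4) + (-15 - 288·x - 1752·x^2 - 4068·x^3 - 4914·x^4 - 4860·x^5)·Dx + (5 + 45·x + 109·x^2 - 18·x^3 - 468·x^4 - 1278·x^5 - 1080·x^6)·Dx^2  (order 2).
h: a_k = -3, 16, -3, 156, -80, 1590, …
ICs: h(0) = -3, h′(0) = 16.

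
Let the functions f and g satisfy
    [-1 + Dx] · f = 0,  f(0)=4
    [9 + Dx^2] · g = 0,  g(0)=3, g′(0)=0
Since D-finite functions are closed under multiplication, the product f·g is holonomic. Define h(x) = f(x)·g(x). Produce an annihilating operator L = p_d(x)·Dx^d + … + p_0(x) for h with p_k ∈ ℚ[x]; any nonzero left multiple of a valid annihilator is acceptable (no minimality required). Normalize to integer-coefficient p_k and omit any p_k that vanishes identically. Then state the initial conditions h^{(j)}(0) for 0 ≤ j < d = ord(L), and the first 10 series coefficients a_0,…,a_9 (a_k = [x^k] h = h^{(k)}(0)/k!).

f: a_k = 4, 4, 2, 2/3, 1/6, 1/30, 1/180, 1/1260, 1/10080, 1/90720, …
g: a_k = 3, 0, -27/2, 0, 81/8, 0, -243/80, 0, 2187/4480, 0, …
L₀ := L_f ⊗_s L_g (sym. prod.), ord ≤ 2.
L = 10 - 2·Dx + Dx^2  (order 2).
h: a_k = 12, 12, -48, -52, 14, 158/5, 88/15, -614/105, -527/210, 481/1890, …
ICs: h(0) = 12, h′(0) = 12.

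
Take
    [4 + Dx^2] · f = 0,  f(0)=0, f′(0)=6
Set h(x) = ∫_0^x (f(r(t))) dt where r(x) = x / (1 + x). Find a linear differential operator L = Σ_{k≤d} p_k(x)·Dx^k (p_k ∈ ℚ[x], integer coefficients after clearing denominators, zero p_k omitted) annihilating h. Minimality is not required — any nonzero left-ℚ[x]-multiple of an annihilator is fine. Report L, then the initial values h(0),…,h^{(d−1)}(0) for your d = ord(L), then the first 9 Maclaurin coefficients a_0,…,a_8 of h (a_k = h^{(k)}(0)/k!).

L = 4·Dx + (2 + 6·x + 6·x^2 + 2·x^3)·Dx^2 + (1 + 4·x + 6·x^2 + 4·x^3 + x^4)·Dx^3  (order 3).
h: a_k = 0, 0, 3, -2, 1/2, 6/5, -43/15, 30/7, -2209/420, …
ICs: h(0) = 0, h′(0) = 0, h′′(0) = 6.

f: a_k = 0, 6, 0, -4, 0, 4/5, 0, -8/105, 0, …
L₀ from L_f via x↦r, Dx↦r'^{-1}Dx.
∫: right-multiply L₀ by Dx.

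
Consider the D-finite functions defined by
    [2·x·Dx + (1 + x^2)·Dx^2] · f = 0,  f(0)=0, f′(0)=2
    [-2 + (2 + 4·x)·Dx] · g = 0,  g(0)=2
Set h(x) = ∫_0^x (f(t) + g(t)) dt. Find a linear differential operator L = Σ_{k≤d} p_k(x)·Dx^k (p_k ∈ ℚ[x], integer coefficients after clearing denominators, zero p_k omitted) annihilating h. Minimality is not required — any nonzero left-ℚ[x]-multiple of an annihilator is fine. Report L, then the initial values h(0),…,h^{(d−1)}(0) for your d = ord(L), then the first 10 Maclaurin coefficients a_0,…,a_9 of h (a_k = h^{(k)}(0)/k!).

f: a_k = 0, 2, 0, -2/3, 0, 2/5, 0, -2/7, 0, 2/9, …
g: a_k = 2, 2, -1, 1, -5/4, 7/4, -21/8, 33/8, -429/64, 715/64, …
Sum ⇒ L₀ = lclm(L_f,L_g) in ℚ(x)⟨Dx⟩.
h=∫₀ˣh₀: take L = L₀·Dx.
L = (-4 - 20·x + 12·x^2 + 12·x^3)·Dx^2 + (-10 - 16·x - 16·x^2 + 48·x^3 + 42·x^4)·Dx^3 + (-2 + 12·x^2 + 12·x^3 + 14·x^4 + 12·x^5)·Dx^4  (order 4).
h: a_k = 0, 2, 2, -1/3, 1/12, -1/4, 43/120, -3/8, 215/448, -143/192, …
ICs: h(0) = 0, h′(0) = 2, h′′(0) = 4, h′′′(0) = -2.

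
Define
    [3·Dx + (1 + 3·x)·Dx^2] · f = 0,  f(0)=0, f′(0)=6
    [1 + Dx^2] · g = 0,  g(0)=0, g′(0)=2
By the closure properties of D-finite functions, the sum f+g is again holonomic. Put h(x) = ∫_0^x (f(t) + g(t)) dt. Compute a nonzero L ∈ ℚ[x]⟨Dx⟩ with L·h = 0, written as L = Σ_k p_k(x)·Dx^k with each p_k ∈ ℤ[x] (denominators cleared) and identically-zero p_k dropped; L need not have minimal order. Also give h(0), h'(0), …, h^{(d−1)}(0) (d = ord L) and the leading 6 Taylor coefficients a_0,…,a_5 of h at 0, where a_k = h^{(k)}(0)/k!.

f: a_k = 0, 6, -9, 18, -81/2, 486/5, …
g: a_k = 0, 2, 0, -1/3, 0, 1/60, …
Sum ⇒ L₀ = lclm(L_f,L_g) in ℚ(x)⟨Dx⟩.
h=∫h₀ ⇒ L = L₀·Dx.
L = (165 + 18·x + 27·x^2)·Dx^2 + (19 + 63·x + 27·x^2 + 27·x^3)·Dx^3 + (165 + 18·x + 27·x^2)·Dx^4 + (19 + 63·x + 27·x^2 + 27·x^3)·Dx^5  (order 5).
h: a_k = 0, 0, 4, -3, 53/12, -81/10, …
ICs: h(0) = 0, h′(0) = 0, h′′(0) = 8, h′′′(0) = -18, h′′′′(0) = 106.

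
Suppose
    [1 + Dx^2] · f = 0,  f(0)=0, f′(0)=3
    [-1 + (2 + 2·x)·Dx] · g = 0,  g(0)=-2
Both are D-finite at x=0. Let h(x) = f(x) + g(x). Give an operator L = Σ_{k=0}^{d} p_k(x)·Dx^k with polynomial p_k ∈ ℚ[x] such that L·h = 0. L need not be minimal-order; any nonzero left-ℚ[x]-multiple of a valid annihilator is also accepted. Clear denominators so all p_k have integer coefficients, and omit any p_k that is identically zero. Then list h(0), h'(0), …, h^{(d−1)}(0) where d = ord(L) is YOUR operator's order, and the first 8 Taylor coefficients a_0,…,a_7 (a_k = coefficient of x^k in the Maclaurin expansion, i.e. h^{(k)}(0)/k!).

f: a_k = 0, 3, 0, -1/2, 0, 1/40, 0, -1/1680, …
g: a_k = -2, -1, 1/4, -1/8, 5/64, -7/128, 21/512, -33/1024, …
Weyl lclm of L_f,L_g ⇒ L₀ (ord ≤ 3).
L = (-7 - 8·x - 4·x^2) + (6 + 22·x + 24·x^2 + 8·x^3)·Dx + (-7 - 8·x - 4·x^2)·Dx^2 + (6 + 22·x + 24·x^2 + 8·x^3)·Dx^3  (order 3).
h: a_k = -2, 2, 1/4, -5/8, 5/64, -19/640, 21/512, -3529/107520, …
ICs: h(0) = -2, h′(0) = 2, h′′(0) = 1/2.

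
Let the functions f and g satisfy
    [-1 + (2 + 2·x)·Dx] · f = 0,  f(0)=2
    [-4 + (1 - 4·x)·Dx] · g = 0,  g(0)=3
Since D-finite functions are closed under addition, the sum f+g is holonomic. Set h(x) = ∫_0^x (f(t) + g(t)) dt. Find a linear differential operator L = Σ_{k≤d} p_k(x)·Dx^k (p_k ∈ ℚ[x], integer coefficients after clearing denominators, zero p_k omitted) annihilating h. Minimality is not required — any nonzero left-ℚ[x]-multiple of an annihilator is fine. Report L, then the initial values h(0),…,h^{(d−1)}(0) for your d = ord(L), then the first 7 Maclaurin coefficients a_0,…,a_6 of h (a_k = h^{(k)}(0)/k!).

L = (68 + 48·x)·Dx + (-129 - 248·x - 144·x^2)·Dx^2 + (14 - 18·x - 128·x^2 - 96·x^3)·Dx^3  (order 3).
h: a_k = 0, 5, 13/2, 191/12, 1537/32, 49147/320, 393223/768, …
ICs: h(0) = 0, h′(0) = 5, h′′(0) = 13.

f: a_k = 2, 1, -1/4, 1/8, -5/64, 7/128, -21/512, …
g: a_k = 3, 12, 48, 192, 768, 3072, 12288, …
Sum ⇒ L₀ = lclm(L_f,L_g) in ℚ(x)⟨Dx⟩.
Integrate: L := L₀·Dx.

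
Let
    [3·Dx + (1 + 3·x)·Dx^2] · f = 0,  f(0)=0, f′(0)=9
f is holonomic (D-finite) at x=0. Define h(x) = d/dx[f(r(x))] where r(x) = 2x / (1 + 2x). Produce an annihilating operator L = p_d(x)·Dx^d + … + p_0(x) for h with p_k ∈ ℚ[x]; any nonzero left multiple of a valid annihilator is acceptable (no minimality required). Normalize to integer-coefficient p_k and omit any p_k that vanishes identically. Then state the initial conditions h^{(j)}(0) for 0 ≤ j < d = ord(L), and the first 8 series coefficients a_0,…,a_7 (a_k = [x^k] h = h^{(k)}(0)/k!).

f: a_k = 0, 9, -27/2, 27, -243/4, 729/5, -729/2, 6561/7, …
f∘r: x↦r, Dx↦Dx/r' in L_f ⇒ L₀.
Derive L from L₀ (diff closure).
L = (10 + 32·x) + (1 + 10·x + 16·x^2)·Dx  (order 1).
h: a_k = 18, -180, 1512, -12240, 98208, -786240, 6291072, -50330880, …
ICs: h(0) = 18.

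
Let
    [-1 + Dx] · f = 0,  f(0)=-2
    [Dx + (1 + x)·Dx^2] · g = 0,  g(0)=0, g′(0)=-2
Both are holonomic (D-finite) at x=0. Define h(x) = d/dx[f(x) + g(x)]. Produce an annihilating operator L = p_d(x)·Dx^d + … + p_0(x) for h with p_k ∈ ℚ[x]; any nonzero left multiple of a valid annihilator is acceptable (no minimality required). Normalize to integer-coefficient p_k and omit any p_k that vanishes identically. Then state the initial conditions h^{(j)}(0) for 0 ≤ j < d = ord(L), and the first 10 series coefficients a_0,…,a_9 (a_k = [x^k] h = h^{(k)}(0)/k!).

f: a_k = -2, -2, -1, -1/3, -1/12, -1/60, -1/360, -1/2520, -1/20160, -1/181440, …
g: a_k = 0, -2, 1, -2/3, 1/2, -2/5, 1/3, -2/7, 1/4, -2/9, …
L₀ := lclm(L_f,L_g); ord L₀ ≤ 1+2.
Differentiate: ansatz ord ≤ ord L₀ ⇒ L.
L = (-3 - x) + (1 - 2·x - x^2)·Dx + (2 + 3·x + x^2)·Dx^2  (order 2).
h: a_k = -4, 0, -3, 5/3, -25/12, 119/60, -721/360, 5039/2520, -40321/20160, 362879/181440, …
ICs: h(0) = -4, h′(0) = 0.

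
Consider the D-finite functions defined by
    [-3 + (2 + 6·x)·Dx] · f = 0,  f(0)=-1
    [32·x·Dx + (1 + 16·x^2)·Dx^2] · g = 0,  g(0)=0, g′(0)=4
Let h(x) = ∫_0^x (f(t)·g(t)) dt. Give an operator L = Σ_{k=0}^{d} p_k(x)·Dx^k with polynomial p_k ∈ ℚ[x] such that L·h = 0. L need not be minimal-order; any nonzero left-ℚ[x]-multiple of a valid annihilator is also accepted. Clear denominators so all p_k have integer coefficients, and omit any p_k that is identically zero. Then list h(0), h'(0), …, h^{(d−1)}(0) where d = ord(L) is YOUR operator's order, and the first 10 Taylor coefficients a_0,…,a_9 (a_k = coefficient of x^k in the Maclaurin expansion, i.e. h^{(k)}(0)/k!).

L = (27 - 192·x - 144·x^2)·Dx + (-12 + 92·x + 576·x^2 + 576·x^3)·Dx^2 + (4 + 24·x + 100·x^2 + 384·x^3 + 576·x^4)·Dx^3  (order 3).
h: a_k = 0, 0, -2, -2, 155/24, 101/20, -34583/960, -95289/2240, 22966919/71680, 18911861/53760, …
ICs: h(0) = 0, h′(0) = 0, h′′(0) = -4.

f: a_k = -1, -3/2, 9/8, -27/16, 405/128, -1701/256, 15309/1024, -72171/2048, 2814669/32768, -14073345/65536, …
g: a_k = 0, 4, 0, -64/3, 0, 1024/5, 0, -16384/7, 0, 262144/9, …
f·g: L₀ = L_f ⊗_s L_g, ord ≤ 1·2.
∫: right-multiply L₀ by Dx.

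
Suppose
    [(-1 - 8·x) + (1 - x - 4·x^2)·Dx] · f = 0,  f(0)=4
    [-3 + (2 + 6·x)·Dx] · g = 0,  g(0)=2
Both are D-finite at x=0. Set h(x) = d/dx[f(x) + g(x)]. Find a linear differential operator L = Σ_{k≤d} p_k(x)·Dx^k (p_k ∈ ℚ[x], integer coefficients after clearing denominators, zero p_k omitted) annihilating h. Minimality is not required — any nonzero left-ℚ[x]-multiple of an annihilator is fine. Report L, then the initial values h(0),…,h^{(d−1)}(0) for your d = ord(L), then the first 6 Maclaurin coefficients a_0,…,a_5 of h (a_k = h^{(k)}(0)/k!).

L = (-594 - 4230·x - 12960·x^2 - 14400·x^3 - 17280·x^4) + (-189 - 3054·x - 16389·x^2 - 38544·x^3 - 55440·x^4 - 51840·x^5)·Dx + (46 + 350·x + 794·x^2 - 198·x^3 - 5376·x^4 - 13920·x^5 - 11520·x^6)·Dx^2  (order 2).
h: a_k = 7, 71/2, 945/8, 7019/16, 174905/128, 1066137/256, …
ICs: h(0) = 7, h′(0) = 71/2.

f: a_k = 4, 4, 20, 36, 116, 260, …
g: a_k = 2, 3, -9/4, 27/8, -405/64, 1701/128, …
L₀ := lclm(L_f,L_g); ord L₀ ≤ 1+1.
h=h₀': d/dx-closure on L₀ ⇒ L.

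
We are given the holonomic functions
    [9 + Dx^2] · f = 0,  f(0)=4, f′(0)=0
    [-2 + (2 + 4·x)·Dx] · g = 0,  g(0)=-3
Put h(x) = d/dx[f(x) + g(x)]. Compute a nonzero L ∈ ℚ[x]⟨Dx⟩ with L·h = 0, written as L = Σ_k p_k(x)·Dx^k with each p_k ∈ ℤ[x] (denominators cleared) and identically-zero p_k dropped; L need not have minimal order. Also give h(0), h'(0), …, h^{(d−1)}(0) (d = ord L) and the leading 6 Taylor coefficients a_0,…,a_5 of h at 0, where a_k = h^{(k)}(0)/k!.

f: a_k = 4, 0, -18, 0, 27/2, 0, …
g: a_k = -3, -3, 3/2, -3/2, 15/8, -21/8, …
Sum ⇒ L₀ = lclm(L_f,L_g) in ℚ(x)⟨Dx⟩.
Derive L from L₀ (diff closure).
L = (-18 - 27·x - 27·x^2) + (-9 - 45·x - 81·x^2 - 54·x^3)·Dx + (-2 - 3·x - 3·x^2)·Dx^2 + (-1 - 5·x - 9·x^2 - 6·x^3)·Dx^3  (order 3).
h: a_k = -3, -33, -9/2, 123/2, -105/8, -27/40, …
ICs: h(0) = -3, h′(0) = -33, h′′(0) = -9.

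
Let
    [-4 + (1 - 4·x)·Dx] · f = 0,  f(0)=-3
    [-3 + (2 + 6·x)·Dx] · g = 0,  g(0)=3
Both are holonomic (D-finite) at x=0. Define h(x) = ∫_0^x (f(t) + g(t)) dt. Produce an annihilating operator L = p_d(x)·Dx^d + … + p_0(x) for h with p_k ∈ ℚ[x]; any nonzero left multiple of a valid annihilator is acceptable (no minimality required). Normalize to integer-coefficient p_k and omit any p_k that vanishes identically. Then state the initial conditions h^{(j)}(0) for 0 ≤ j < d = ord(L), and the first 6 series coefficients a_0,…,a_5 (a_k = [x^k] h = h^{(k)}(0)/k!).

f: a_k = -3, -12, -48, -192, -768, -3072, …
g: a_k = 3, 9/2, -27/8, 81/16, -1215/128, 5103/256, …
L₀ := lclm(L_f,L_g); ord L₀ ≤ 1+1.
h=∫h₀ ⇒ L = L₀·Dx.
L = (-228 - 432·x)·Dx + (137 + 696·x + 1296·x^2)·Dx^2 + (-10 - 62·x + 192·x^2 + 864·x^3)·Dx^3  (order 3).
h: a_k = 0, 0, -15/4, -137/8, -2991/64, -99519/640, …
ICs: h(0) = 0, h′(0) = 0, h′′(0) = -15/2.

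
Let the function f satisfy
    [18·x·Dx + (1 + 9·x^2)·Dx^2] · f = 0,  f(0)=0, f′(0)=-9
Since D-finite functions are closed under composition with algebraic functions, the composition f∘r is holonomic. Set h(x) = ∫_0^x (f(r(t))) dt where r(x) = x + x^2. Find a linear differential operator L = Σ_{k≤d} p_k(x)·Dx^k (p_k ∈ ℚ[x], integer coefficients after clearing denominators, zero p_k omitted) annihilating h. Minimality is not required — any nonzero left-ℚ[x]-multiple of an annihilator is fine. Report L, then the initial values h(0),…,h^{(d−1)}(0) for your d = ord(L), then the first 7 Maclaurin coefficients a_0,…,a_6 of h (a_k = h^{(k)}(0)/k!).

f: a_k = 0, -9, 0, 27, 0, -729/5, 0, …
L₀ from L_f via x↦r, Dx↦r'^{-1}Dx.
Integrate: L := L₀·Dx.
L = (-2 + 18·x + 72·x^2 + 108·x^3 + 54·x^4)·Dx^2 + (1 + 2·x + 9·x^2 + 36·x^3 + 45·x^4 + 18·x^5)·Dx^3  (order 3).
h: a_k = 0, 0, -9/2, -3, 27/4, 81/5, -54/5, …
ICs: h(0) = 0, h′(0) = 0, h′′(0) = -9.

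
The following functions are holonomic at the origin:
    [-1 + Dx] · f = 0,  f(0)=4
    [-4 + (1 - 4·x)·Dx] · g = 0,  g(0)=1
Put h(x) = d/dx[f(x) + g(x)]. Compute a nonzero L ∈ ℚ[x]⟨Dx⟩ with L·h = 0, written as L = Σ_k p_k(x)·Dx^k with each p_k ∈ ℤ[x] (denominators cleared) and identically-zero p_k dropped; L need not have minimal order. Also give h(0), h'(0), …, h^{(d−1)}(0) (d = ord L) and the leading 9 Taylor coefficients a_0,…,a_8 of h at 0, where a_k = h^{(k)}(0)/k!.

L = (88 + 32·x) + (-95 - 8·x + 16·x^2)·Dx + (7 - 24·x - 16·x^2)·Dx^2  (order 2).
h: a_k = 8, 36, 194, 3074/3, 30721/6, 737281/30, 20643841/180, 660602881/1260, 23781703681/10080, …
ICs: h(0) = 8, h′(0) = 36.

f: a_k = 4, 4, 2, 2/3, 1/6, 1/30, 1/180, 1/1260, 1/10080, …
g: a_k = 1, 4, 16, 64, 256, 1024, 4096, 16384, 65536, …
Weyl lclm of L_f,L_g ⇒ L₀ (ord ≤ 2).
h₀' ⇒ L via d/dx closure of L₀.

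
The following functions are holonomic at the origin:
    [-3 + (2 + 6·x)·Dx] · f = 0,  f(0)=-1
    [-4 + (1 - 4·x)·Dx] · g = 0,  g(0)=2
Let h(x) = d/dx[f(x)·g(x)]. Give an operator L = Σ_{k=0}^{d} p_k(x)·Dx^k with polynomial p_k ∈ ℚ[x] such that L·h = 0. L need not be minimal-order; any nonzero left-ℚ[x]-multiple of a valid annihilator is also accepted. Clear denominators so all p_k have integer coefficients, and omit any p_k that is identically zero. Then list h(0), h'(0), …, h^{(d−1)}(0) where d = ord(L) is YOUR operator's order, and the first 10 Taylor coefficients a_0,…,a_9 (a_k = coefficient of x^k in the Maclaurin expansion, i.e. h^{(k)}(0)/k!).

L = (167 + 792·x + 432·x^2) + (-22 - 2·x + 288·x^2 + 288·x^3)·Dx  (order 1).
h: a_k = -11, -167/2, -4089/8, -43211/16, -1736945/128, -16628745/256, -310908437/1024, -2839776755/2048, -204590586465/32768, -1817865250205/65536, …
ICs: h(0) = -11.

f: a_k = -1, -3/2, 9/8, -27/16, 405/128, -1701/256, 15309/1024, -72171/2048, 2814669/32768, -14073345/65536, …
g: a_k = 2, 8, 32, 128, 512, 2048, 8192, 32768, 131072, 524288, …
f·g: L₀ = L_f ⊗_s L_g, ord ≤ 1·1.
h=h₀': d/dx-closure on L₀ ⇒ L.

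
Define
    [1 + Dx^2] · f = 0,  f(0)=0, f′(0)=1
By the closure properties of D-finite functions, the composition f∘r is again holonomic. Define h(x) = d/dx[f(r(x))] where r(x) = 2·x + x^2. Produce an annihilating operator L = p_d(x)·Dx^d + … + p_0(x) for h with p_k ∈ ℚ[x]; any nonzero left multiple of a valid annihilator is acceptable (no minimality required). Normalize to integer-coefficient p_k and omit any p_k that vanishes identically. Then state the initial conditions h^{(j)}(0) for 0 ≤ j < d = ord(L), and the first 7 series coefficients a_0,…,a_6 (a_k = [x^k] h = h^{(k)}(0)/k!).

L = (7 + 16·x + 24·x^2 + 16·x^3 + 4·x^4) + (-3 - 3·x)·Dx + (1 + 2·x + x^2)·Dx^2  (order 2).
h: a_k = 2, 2, -4, -8, -11/3, 3, 202/45, …
ICs: h(0) = 2, h′(0) = 2.

f: a_k = 0, 1, 0, -1/6, 0, 1/120, 0, …
Substitute x→r, Dx→(1/r')Dx; clear ⇒ L₀.
h=h₀': d/dx-closure on L₀ ⇒ L.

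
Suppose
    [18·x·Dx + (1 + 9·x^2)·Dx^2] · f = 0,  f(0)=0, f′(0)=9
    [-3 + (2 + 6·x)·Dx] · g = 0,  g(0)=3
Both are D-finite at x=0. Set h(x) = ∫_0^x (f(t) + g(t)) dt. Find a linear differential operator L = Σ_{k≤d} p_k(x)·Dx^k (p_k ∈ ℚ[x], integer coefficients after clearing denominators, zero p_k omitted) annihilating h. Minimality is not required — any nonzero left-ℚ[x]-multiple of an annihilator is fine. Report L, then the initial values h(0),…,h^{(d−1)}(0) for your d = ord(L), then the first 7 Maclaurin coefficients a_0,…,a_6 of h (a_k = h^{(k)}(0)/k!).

L = (-36 - 270·x + 972·x^2 + 1458·x^3)·Dx^2 + (-33 - 144·x + 270·x^2 + 3888·x^3 + 5103·x^4)·Dx^3 + (-2 + 18·x + 108·x^2 + 324·x^3 + 1134·x^4 + 1458·x^5)·Dx^4  (order 4).
h: a_k = 0, 3, 27/4, -9/8, -351/64, -243/128, 70713/2560, …
ICs: h(0) = 0, h′(0) = 3, h′′(0) = 27/2, h′′′(0) = -27/4.

f: a_k = 0, 9, 0, -27, 0, 729/5, 0, …
g: a_k = 3, 9/2, -27/8, 81/16, -1215/128, 5103/256, -45927/1024, …
h₀=f+g: left-lcm gives L₀, ord ≤ 3.
h=∫₀ˣh₀: take L = L₀·Dx.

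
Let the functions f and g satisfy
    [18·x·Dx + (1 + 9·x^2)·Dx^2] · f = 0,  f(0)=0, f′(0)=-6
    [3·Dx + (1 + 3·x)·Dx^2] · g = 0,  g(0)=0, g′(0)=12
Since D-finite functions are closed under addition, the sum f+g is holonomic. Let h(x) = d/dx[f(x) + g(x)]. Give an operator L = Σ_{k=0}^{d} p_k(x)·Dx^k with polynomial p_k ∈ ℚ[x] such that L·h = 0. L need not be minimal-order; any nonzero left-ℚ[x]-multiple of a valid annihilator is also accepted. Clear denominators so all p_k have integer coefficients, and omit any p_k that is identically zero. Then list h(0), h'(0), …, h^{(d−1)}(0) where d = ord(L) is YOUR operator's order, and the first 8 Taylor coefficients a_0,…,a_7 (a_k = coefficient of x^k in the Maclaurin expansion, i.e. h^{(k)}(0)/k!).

f: a_k = 0, -6, 0, 18, 0, -486/5, 0, 4374/7, …
g: a_k = 0, 12, -18, 36, -81, 972/5, -486, 8748/7, …
L₀ := lclm(L_f,L_g); ord L₀ ≤ 2+2.
Differentiate: ansatz ord ≤ ord L₀ ⇒ L.
L = (-18 - 162·x + 486·x^2 + 486·x^3) + (-12 - 36·x + 972·x^3 + 972·x^4)·Dx + (-1 + 3·x + 18·x^2 + 54·x^3 + 243·x^4 + 243·x^5)·Dx^2  (order 2).
h: a_k = 6, -36, 162, -324, 486, -2916, 13122, -26244, …
ICs: h(0) = 6, h′(0) = -36.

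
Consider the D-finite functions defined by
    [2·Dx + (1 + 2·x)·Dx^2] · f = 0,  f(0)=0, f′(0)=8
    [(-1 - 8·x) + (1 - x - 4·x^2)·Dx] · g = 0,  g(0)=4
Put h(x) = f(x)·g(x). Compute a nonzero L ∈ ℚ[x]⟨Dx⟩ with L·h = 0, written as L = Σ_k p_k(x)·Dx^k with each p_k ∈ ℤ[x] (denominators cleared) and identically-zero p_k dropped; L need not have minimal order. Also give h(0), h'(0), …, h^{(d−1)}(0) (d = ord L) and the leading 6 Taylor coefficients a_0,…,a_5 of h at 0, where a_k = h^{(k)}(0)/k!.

L = (10 + 32·x) + (22·x + 40·x^2)·Dx + (-1 - x + 6·x^2 + 8·x^3)·Dx^2  (order 2).
h: a_k = 0, 32, 0, 512/3, 320/3, 13376/15, …
ICs: h(0) = 0, h′(0) = 32.

f: a_k = 0, 8, -8, 32/3, -16, 128/5, …
g: a_k = 4, 4, 20, 36, 116, 260, …
f·g: L₀ = L_f ⊗_s L_g, ord ≤ 2·1.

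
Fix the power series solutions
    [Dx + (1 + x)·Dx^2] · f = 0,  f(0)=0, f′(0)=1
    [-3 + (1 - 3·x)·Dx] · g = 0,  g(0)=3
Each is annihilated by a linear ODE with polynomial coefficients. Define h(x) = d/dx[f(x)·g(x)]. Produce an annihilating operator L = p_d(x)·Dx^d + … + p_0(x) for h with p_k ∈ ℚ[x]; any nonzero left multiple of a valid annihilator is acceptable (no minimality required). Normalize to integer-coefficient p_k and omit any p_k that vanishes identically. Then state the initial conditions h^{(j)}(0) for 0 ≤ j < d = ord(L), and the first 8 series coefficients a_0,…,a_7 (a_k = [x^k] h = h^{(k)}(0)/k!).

f: a_k = 0, 1, -1/2, 1/3, -1/4, 1/5, -1/6, 1/7, …
g: a_k = 3, 9, 27, 81, 243, 729, 2187, 6561, …
Sym-product of L_f,L_g gives L₀ (≤ ord 2).
h=h₀': d/dx-closure on L₀ ⇒ L.
L = 12 + (7 + 15·x)·Dx + (-1 + 2·x + 3·x^2)·Dx^2  (order 2).
h: a_k = 3, 15, 141/2, 279, 4197/4, 37743/10, 264261/20, 1585461/35, …
ICs: h(0) = 3, h′(0) = 15.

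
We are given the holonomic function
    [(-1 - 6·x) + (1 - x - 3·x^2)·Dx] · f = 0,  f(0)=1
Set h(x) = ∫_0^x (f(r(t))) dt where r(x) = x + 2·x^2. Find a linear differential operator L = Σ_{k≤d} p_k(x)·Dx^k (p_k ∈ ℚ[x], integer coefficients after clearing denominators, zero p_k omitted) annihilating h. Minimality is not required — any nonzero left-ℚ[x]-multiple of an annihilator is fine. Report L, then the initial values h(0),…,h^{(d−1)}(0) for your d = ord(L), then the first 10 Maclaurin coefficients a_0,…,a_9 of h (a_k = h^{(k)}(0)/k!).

f: a_k = 1, 1, 4, 7, 19, 40, 97, 217, 508, 1159, …
Change of var in L_f (x↦r) gives L₀.
∫: right-multiply L₀ by Dx.
L = (1 + 10·x + 36·x^2 + 48·x^3)·Dx + (-1 + x + 5·x^2 + 12·x^3 + 12·x^4)·Dx^2  (order 2).
h: a_k = 0, 1, 1/2, 2, 23/4, 77/5, 46, 1009/7, 3589/8, 1430, …
ICs: h(0) = 0, h′(0) = 1.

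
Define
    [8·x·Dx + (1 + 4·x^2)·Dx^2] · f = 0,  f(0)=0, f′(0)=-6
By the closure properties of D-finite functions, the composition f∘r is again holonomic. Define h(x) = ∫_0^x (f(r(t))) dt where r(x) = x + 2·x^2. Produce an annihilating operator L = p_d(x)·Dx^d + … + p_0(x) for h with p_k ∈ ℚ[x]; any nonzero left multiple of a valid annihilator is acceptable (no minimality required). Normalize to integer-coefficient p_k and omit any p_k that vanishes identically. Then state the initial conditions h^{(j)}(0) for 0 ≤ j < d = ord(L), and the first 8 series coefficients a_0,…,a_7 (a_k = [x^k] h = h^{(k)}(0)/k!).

f: a_k = 0, -6, 0, 8, 0, -96/5, 0, 384/7, …
f∘r: x↦r, Dx↦Dx/r' in L_f ⇒ L₀.
∫: right-multiply L₀ by Dx.
L = (-4 + 8·x + 64·x^2 + 192·x^3 + 192·x^4)·Dx^2 + (1 + 4·x + 4·x^2 + 32·x^3 + 80·x^4 + 64·x^5)·Dx^3  (order 3).
h: a_k = 0, 0, -3, -4, 2, 48/5, 64/5, -128/7, …
ICs: h(0) = 0, h′(0) = 0, h′′(0) = -6.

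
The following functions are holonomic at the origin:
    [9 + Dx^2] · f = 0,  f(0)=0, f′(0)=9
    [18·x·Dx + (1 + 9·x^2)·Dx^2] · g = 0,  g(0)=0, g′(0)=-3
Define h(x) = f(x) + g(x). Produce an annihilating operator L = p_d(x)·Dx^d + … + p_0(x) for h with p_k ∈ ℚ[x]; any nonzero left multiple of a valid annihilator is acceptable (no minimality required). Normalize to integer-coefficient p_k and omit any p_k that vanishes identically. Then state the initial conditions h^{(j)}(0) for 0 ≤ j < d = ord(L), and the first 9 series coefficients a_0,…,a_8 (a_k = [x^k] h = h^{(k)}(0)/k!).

f: a_k = 0, 9, 0, -27/2, 0, 243/40, 0, -729/560, 0, …
g: a_k = 0, -3, 0, 9, 0, -243/5, 0, 2187/7, 0, …
Sum ⇒ L₀ = lclm(L_f,L_g) in ℚ(x)⟨Dx⟩.
L = (-1782·x + 20412·x^3 + 13122·x^5)·Dx + (-9 + 567·x^2 + 6561·x^4 + 6561·x^6)·Dx^2 + (-198·x + 2268·x^3 + 1458·x^5)·Dx^3 + (-1 + 63·x^2 + 729·x^4 + 729·x^6)·Dx^4  (order 4).
h: a_k = 0, 6, 0, -9/2, 0, -1701/40, 0, 174231/560, 0, …
ICs: h(0) = 0, h′(0) = 6, h′′(0) = 0, h′′′(0) = -27.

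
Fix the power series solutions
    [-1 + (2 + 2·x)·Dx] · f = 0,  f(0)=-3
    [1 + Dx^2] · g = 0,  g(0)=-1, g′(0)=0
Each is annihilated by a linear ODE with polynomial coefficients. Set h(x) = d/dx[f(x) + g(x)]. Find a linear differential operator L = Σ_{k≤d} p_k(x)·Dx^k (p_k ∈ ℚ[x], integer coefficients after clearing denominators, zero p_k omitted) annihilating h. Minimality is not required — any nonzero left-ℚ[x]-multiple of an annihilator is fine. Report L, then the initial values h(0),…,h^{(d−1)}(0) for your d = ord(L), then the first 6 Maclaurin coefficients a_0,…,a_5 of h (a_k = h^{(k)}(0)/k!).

L = (-19 - 8·x - 4·x^2) + (-14 - 30·x - 24·x^2 - 8·x^3)·Dx + (-19 - 8·x - 4·x^2)·Dx^2 + (-14 - 30·x - 24·x^2 - 8·x^3)·Dx^3  (order 3).
h: a_k = -3/2, 7/4, -9/16, 29/96, -105/256, 2899/7680, …
ICs: h(0) = -3/2, h′(0) = 7/4, h′′(0) = -9/8.

f: a_k = -3, -3/2, 3/8, -3/16, 15/128, -21/256, …
g: a_k = -1, 0, 1/2, 0, -1/24, 0, …
Weyl lclm of L_f,L_g ⇒ L₀ (ord ≤ 3).
Derive L from L₀ (diff closure).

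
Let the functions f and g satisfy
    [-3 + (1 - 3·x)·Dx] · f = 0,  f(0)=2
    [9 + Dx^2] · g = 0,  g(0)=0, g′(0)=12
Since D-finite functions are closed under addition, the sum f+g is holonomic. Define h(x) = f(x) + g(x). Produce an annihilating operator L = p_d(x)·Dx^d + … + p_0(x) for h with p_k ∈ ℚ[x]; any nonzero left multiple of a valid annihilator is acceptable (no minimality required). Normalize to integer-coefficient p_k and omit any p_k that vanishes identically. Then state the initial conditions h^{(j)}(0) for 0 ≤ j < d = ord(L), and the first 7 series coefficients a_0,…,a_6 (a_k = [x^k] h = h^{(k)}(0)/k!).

L = (63 - 54·x + 81·x^2) + (-9 + 45·x - 81·x^2 + 81·x^3)·Dx + (7 - 6·x + 9·x^2)·Dx^2 + (-1 + 5·x - 9·x^2 + 9·x^3)·Dx^3  (order 3).
h: a_k = 2, 18, 18, 36, 162, 4941/10, 1458, …
ICs: h(0) = 2, h′(0) = 18, h′′(0) = 36.

f: a_k = 2, 6, 18, 54, 162, 486, 1458, …
g: a_k = 0, 12, 0, -18, 0, 81/10, 0, …
Sum ⇒ L₀ = lclm(L_f,L_g) in ℚ(x)⟨Dx⟩.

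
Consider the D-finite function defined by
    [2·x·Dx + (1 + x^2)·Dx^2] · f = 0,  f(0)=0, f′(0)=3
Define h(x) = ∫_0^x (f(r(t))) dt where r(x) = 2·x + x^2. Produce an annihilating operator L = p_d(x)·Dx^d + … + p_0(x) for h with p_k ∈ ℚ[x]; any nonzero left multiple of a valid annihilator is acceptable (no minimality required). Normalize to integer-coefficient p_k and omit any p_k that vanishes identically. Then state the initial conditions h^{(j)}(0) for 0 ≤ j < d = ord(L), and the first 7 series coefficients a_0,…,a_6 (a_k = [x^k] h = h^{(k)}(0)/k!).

L = (-1 + 8·x + 16·x^2 + 12·x^3 + 3·x^4)·Dx^2 + (1 + x + 4·x^2 + 8·x^3 + 5·x^4 + x^5)·Dx^3  (order 3).
h: a_k = 0, 0, 3, 1, -2, -12/5, 11/5, …
ICs: h(0) = 0, h′(0) = 0, h′′(0) = 6.

f: a_k = 0, 3, 0, -1, 0, 3/5, 0, …
f∘r: x↦r, Dx↦Dx/r' in L_f ⇒ L₀.
∫: right-multiply L₀ by Dx.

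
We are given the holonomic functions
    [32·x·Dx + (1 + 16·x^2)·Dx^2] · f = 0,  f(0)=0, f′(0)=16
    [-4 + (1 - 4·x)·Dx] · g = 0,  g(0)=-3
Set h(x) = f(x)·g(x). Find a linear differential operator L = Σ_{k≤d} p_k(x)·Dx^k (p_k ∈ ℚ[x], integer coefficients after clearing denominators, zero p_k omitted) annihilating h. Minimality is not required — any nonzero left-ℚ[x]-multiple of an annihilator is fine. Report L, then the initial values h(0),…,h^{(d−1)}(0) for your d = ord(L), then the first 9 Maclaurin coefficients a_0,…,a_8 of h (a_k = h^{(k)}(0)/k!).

f: a_k = 0, 16, 0, -256/3, 0, 4096/5, 0, -65536/7, 0, …
g: a_k = -3, -12, -48, -192, -768, -3072, -12288, -49152, -196608, …
Product ⇒ symmetric product L₀, ord ≤ 2.
L = 128·x + (8 - 32·x + 256·x^2)·Dx + (-1 + 4·x - 16·x^2 + 64·x^3)·Dx^2  (order 2).
h: a_k = 0, -48, -192, -512, -2048, -53248/5, -212992/5, -4980736/35, -19922944/35, …
ICs: h(0) = 0, h′(0) = -48.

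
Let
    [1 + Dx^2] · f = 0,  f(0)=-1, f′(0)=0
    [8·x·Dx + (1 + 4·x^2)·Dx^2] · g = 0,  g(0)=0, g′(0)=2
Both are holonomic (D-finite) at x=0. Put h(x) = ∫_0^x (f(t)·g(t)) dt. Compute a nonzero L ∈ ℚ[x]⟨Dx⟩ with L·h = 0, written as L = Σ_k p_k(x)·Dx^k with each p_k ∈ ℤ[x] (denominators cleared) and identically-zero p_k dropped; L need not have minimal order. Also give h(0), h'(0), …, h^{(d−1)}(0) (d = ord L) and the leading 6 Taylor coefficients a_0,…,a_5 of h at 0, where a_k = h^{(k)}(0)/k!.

f: a_k = -1, 0, 1/2, 0, -1/24, 0, …
g: a_k = 0, 2, 0, -8/3, 0, 32/5, …
Product ⇒ symmetric product L₀, ord ≤ 4.
h=∫h₀ ⇒ L = L₀·Dx.
L = (85 + 944·x^2 + 416·x^4 + 256·x^6 + 256·x^8)·Dx + (144·x + 704·x^3 + 768·x^5 + 1024·x^7)·Dx^2 + (90 + 992·x^2 + 576·x^4 + 512·x^6 + 512·x^8)·Dx^3 + (144·x + 704·x^3 + 768·x^5 + 1024·x^7)·Dx^4 + (5 + 48·x^2 + 160·x^4 + 256·x^6 + 256·x^8)·Dx^5  (order 5).
h: a_k = 0, 0, -1, 0, 11/12, 0, …
ICs: h(0) = 0, h′(0) = 0, h′′(0) = -2, h′′′(0) = 0, h′′′′(0) = 22.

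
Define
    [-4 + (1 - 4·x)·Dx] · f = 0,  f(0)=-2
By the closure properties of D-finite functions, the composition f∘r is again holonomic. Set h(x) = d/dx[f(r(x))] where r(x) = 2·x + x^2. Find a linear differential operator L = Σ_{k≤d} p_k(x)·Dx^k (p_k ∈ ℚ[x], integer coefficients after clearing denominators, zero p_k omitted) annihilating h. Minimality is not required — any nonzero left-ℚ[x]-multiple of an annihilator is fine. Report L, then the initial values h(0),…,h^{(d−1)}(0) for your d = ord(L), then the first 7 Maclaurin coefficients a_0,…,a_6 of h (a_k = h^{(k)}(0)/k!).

f: a_k = -2, -8, -32, -128, -512, -2048, -8192, …
f∘r: x↦r, Dx↦Dx/r' in L_f ⇒ L₀.
h₀' ⇒ L via d/dx closure of L₀.
L = (17 + 24·x + 12·x^2) + (-1 + 7·x + 12·x^2 + 4·x^3)·Dx  (order 1).
h: a_k = -16, -272, -3456, -39040, -413440, -4203264, -41545728, …
ICs: h(0) = -16.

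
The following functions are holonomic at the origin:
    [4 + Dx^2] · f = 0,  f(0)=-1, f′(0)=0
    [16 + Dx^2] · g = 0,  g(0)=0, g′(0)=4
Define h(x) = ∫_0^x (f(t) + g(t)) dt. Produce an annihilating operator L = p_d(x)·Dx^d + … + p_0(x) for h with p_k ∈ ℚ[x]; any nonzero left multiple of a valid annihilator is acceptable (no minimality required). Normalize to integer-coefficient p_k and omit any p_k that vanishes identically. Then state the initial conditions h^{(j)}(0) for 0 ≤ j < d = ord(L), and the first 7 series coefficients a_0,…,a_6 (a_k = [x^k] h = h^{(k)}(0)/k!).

L = 64·Dx + 20·Dx^3 + Dx^5  (order 5).
h: a_k = 0, -1, 2, 2/3, -8/3, -2/15, 64/45, …
ICs: h(0) = 0, h′(0) = -1, h′′(0) = 4, h′′′(0) = 4, h′′′′(0) = -64.

f: a_k = -1, 0, 2, 0, -2/3, 0, 4/45, …
g: a_k = 0, 4, 0, -32/3, 0, 128/15, 0, …
Sum ⇒ L₀ = lclm(L_f,L_g) in ℚ(x)⟨Dx⟩.
∫: right-multiply L₀ by Dx.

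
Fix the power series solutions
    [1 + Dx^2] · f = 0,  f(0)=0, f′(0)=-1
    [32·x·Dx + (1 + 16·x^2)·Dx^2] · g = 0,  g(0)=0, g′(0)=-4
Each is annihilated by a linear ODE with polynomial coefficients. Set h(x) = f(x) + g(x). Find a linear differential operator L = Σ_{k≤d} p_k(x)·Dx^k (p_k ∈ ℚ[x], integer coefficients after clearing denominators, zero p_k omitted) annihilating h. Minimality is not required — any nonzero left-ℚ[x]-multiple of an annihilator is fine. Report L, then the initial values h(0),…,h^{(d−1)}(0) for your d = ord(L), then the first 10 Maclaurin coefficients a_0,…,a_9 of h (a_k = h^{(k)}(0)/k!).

f: a_k = 0, -1, 0, 1/6, 0, -1/120, 0, 1/5040, 0, -1/362880, …
g: a_k = 0, -4, 0, 64/3, 0, -1024/5, 0, 16384/7, 0, -262144/9, …
Sum ⇒ L₀ = lclm(L_f,L_g) in ℚ(x)⟨Dx⟩.
L = (-6112·x + 99328·x^3 + 8192·x^5)·Dx + (-31 + 1072·x^2 + 25344·x^4 + 4096·x^6)·Dx^2 + (-6112·x + 99328·x^3 + 8192·x^5)·Dx^3 + (-31 + 1072·x^2 + 25344·x^4 + 4096·x^6)·Dx^4  (order 4).
h: a_k = 0, -5, 0, 43/2, 0, -24577/120, 0, 11796481/5040, 0, -10569646081/362880, …
ICs: h(0) = 0, h′(0) = -5, h′′(0) = 0, h′′′(0) = 129.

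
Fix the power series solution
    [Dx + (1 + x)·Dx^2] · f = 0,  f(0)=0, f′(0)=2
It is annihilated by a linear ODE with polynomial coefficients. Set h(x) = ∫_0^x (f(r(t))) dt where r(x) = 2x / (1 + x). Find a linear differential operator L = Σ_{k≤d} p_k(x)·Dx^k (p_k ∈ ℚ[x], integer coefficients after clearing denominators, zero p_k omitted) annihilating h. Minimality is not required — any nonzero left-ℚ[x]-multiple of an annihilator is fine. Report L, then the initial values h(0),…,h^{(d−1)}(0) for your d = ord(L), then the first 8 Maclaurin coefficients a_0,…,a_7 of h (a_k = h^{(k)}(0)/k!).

f: a_k = 0, 2, -1, 2/3, -1/2, 2/5, -1/3, 2/7, …
L₀ from L_f via x↦r, Dx↦r'^{-1}Dx.
h=∫₀ˣh₀: take L = L₀·Dx.
L = (4 + 6·x)·Dx^2 + (1 + 4·x + 3·x^2)·Dx^3  (order 3).
h: a_k = 0, 0, 2, -8/3, 13/3, -8, 242/15, -104/3, …
ICs: h(0) = 0, h′(0) = 0, h′′(0) = 4.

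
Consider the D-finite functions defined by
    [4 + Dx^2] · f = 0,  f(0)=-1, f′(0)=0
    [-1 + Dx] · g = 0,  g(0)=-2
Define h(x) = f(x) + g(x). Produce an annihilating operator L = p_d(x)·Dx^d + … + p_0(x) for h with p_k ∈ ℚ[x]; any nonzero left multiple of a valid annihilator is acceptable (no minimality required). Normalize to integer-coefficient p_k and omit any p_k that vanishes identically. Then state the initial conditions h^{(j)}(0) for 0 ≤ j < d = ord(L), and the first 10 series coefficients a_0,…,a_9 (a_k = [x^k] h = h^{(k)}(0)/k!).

f: a_k = -1, 0, 2, 0, -2/3, 0, 4/45, 0, -2/315, 0, …
g: a_k = -2, -2, -1, -1/3, -1/12, -1/60, -1/360, -1/2520, -1/20160, -1/181440, …
h₀=f+g: left-lcm gives L₀, ord ≤ 3.
L = -4 + 4·Dx - Dx^2 + Dx^3  (order 3).
h: a_k = -3, -2, 1, -1/3, -3/4, -1/60, 31/360, -1/2520, -43/6720, -1/181440, …
ICs: h(0) = -3, h′(0) = -2, h′′(0) = 2.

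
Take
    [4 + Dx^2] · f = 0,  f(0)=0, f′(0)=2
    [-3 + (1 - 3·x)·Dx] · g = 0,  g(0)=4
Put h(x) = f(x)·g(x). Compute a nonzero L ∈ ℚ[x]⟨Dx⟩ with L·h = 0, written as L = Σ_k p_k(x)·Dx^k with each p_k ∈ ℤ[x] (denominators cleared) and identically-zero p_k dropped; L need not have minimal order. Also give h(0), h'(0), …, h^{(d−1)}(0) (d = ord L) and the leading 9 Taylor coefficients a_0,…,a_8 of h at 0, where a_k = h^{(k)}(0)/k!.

f: a_k = 0, 2, 0, -4/3, 0, 4/15, 0, -8/315, 0, …
g: a_k = 4, 12, 36, 108, 324, 972, 2916, 8748, 26244, …
f·g: L₀ = L_f ⊗_s L_g, ord ≤ 2·1.
L = (-4 + 12·x) + 6·Dx + (-1 + 3·x)·Dx^2  (order 2).
h: a_k = 0, 8, 24, 200/3, 200, 9016/15, 9016/5, 1703992/315, 1703992/105, …
ICs: h(0) = 0, h′(0) = 8.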